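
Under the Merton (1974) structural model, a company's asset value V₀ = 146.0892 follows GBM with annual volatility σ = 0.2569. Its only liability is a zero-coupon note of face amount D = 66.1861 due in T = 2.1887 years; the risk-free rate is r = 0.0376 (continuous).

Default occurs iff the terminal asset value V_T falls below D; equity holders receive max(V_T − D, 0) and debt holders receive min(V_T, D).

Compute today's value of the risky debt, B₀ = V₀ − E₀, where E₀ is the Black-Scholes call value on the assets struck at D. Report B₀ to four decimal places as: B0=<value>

d₁ = [ln(V₀/D) + (r + σ²/2)T] / (σ√T)
   = [ln(146.0892/66.1861) + (0.0376 + 0.5·0.2569²)·2.1887] / (0.2569·√2.1887)
   = [0.791747 + 0.154520] / 0.380064 = 2.489753
d₂ = d₁ − σ√T = 2.489753 − 0.380064 = 2.109689
N(d₁) = 0.993608,  N(d₂) = 0.982557,  e^(−rT) = 0.921000
E₀ = V₀·N(d₁) − D·e^(−rT)·N(d₂)
   = 146.0892·0.993608 − 66.1861·0.921000·0.982557 = 85.261307
B₀ = V₀ − E₀ = 146.0892 − 85.261307 = 60.827893

B0=60.8279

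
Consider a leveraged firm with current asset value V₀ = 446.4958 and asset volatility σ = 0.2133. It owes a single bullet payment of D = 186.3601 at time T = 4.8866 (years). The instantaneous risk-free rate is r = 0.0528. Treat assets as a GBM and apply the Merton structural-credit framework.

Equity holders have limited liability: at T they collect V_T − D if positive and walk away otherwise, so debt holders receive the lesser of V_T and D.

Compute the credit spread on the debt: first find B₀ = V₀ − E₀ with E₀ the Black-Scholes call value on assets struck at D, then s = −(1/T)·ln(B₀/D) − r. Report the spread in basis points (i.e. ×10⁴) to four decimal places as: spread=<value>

spread=4.5192

d₁ = [ln(V₀/D) + (r + σ²/2)T] / (σ√T)
   = [ln(446.4958/186.3601) + (0.0528 + 0.5·0.2133²)·4.8866] / (0.2133·√4.8866)
   = [0.873749 + 0.369175] / 0.471514 = 2.636030
d₂ = d₁ − σ√T = 2.636030 − 0.471514 = 2.164517
N(d₁) = 0.995806,  N(d₂) = 0.984788,  e^(−rT) = 0.772586
E₀ = V₀·N(d₁) − D·e^(−rT)·N(d₂)
   = 446.4958·0.995806 − 186.3601·0.772586·0.984788 = 302.834281
B₀ = V₀ − E₀ = 446.4958 − 302.834281 = 143.661519
spread = −(1/T)·ln(B₀/D) − r = −(1/4.8866)·ln(143.661519/186.3601) − 0.0528 = 0.00045192
in basis points: 0.00045192 × 10⁴ = 4.5192 bp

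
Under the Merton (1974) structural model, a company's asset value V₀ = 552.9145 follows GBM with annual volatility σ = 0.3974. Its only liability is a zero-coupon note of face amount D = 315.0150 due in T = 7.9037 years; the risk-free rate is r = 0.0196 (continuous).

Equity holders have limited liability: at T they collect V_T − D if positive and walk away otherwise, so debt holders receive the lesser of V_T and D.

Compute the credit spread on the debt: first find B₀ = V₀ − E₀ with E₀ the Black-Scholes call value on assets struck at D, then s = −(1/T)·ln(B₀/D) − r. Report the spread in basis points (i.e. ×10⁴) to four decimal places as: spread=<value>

d₁ = [ln(V₀/D) + (r + σ²/2)T] / (σ√T)
   = [ln(552.9145/315.0150) + (0.0196 + 0.5·0.3974²)·7.9037] / (0.3974·√7.9037)
   = [0.562583 + 0.779015] / 1.117231 = 1.200824
d₂ = d₁ − σ√T = 1.200824 − 1.117231 = 0.083593
N(d₁) = 0.885090,  N(d₂) = 0.533310,  e^(−rT) = 0.856490
E₀ = V₀·N(d₁) − D·e^(−rT)·N(d₂)
   = 552.9145·0.885090 − 315.0150·0.856490·0.533310 = 345.488380
B₀ = V₀ − E₀ = 552.9145 − 345.488380 = 207.426120
spread = −(1/T)·ln(B₀/D) − r = −(1/7.9037)·ln(207.426120/315.0150) − 0.0196 = 0.03326702
in basis points: 0.03326702 × 10⁴ = 332.6702 bp

spread=332.6702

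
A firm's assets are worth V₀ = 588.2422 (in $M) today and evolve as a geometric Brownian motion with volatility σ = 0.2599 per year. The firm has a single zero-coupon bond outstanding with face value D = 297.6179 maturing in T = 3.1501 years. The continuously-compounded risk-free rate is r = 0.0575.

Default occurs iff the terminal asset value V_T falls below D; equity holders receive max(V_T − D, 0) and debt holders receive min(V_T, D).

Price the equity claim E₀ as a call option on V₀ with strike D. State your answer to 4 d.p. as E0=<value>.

E0=341.9967

d₁ = [ln(V₀/D) + (r + σ²/2)T] / (σ√T)
   = [ln(588.2422/297.6179) + (0.0575 + 0.5·0.2599²)·3.1501] / (0.2599·√3.1501)
   = [0.681328 + 0.287522] / 0.461284 = 2.100334
d₂ = d₁ − σ√T = 2.100334 − 0.461284 = 1.639050
N(d₁) = 0.982150,  N(d₂) = 0.949399,  e^(−rT) = 0.834326
E₀ = V₀·N(d₁) − D·e^(−rT)·N(d₂)
   = 588.2422·0.982150 − 297.6179·0.834326·0.949399 = 341.996665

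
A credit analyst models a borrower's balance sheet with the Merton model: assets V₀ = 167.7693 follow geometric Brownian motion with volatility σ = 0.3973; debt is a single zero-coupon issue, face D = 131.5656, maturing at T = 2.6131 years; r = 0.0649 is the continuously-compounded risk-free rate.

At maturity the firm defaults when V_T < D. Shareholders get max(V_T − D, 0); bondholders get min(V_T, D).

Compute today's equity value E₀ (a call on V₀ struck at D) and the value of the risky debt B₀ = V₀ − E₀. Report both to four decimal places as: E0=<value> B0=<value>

d₁ = [ln(V₀/D) + (r + σ²/2)T] / (σ√T)
   = [ln(167.7693/131.5656) + (0.0649 + 0.5·0.3973²)·2.6131] / (0.3973·√2.6131)
   = [0.243084 + 0.375826] / 0.642239 = 0.963675
d₂ = d₁ − σ√T = 0.963675 − 0.642239 = 0.321437
N(d₁) = 0.832396,  N(d₂) = 0.626060,  e^(−rT) = 0.844011
E₀ = V₀·N(d₁) − D·e^(−rT)·N(d₂)
   = 167.7693·0.832396 − 131.5656·0.844011·0.626060 = 70.130980
B₀ = V₀ − E₀ = 167.7693 − 70.130980 = 97.638320

E0=70.1310 B0=97.6383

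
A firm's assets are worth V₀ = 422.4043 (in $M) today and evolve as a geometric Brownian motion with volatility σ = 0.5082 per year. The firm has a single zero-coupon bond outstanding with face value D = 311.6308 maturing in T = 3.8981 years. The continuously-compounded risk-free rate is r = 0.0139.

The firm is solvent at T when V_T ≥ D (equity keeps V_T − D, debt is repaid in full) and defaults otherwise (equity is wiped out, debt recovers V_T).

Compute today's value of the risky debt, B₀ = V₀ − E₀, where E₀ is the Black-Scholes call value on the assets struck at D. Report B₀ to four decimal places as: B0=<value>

B0=213.0952

d₁ = [ln(V₀/D) + (r + σ²/2)T] / (σ√T)
   = [ln(422.4043/311.6308) + (0.0139 + 0.5·0.5082²)·3.8981] / (0.5082·√3.8981)
   = [0.304144 + 0.557559] / 1.003370 = 0.858809
d₂ = d₁ − σ√T = 0.858809 − 1.003370 = -0.144561
N(d₁) = 0.804777,  N(d₂) = 0.442529,  e^(−rT) = 0.947258
E₀ = V₀·N(d₁) − D·e^(−rT)·N(d₂)
   = 422.4043·0.804777 − 311.6308·0.947258·0.442529 = 209.309100
B₀ = V₀ − E₀ = 422.4043 − 209.309100 = 213.095200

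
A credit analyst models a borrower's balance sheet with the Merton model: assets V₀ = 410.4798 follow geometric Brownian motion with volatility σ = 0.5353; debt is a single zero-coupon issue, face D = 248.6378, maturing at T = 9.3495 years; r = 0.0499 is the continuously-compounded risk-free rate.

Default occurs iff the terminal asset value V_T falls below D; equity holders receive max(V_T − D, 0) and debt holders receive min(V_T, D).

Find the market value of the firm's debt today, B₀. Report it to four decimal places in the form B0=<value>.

d₁ = [ln(V₀/D) + (r + σ²/2)T] / (σ√T)
   = [ln(410.4798/248.6378) + (0.0499 + 0.5·0.5353²)·9.3495] / (0.5353·√9.3495)
   = [0.501330 + 1.806071] / 1.636784 = 1.409716
d₂ = d₁ − σ√T = 1.409716 − 1.636784 = -0.227068
N(d₁) = 0.920688,  N(d₂) = 0.410185,  e^(−rT) = 0.627168
E₀ = V₀·N(d₁) − D·e^(−rT)·N(d₂)
   = 410.4798·0.920688 − 248.6378·0.627168·0.410185 = 313.960520
B₀ = V₀ − E₀ = 410.4798 − 313.960520 = 96.519280

B0=96.5193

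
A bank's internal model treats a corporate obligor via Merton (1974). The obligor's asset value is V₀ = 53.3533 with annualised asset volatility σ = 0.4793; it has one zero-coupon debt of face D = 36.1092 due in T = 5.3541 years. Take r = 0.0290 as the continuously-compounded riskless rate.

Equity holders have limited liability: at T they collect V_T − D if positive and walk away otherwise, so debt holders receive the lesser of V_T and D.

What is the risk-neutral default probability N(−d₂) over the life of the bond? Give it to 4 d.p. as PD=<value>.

PD=0.5249

d₁ = [ln(V₀/D) + (r + σ²/2)T] / (σ√T)
   = [ln(53.3533/36.1092) + (0.0290 + 0.5·0.4793²)·5.3541] / (0.4793·√5.3541)
   = [0.390388 + 0.770264] / 1.109049 = 1.046529
d₂ = d₁ − σ√T = 1.046529 − 1.109049 = -0.062520
risk-neutral PD = N(−d₂) = N(0.062520) = 0.524926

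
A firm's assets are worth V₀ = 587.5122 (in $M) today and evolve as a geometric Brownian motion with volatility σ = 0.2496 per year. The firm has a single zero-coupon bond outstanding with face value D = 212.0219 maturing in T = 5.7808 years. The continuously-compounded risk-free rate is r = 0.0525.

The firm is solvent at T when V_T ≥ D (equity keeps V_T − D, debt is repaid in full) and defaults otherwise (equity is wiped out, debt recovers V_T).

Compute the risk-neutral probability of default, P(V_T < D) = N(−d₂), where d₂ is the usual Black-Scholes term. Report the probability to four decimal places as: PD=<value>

d₁ = [ln(V₀/D) + (r + σ²/2)T] / (σ√T)
   = [ln(587.5122/212.0219) + (0.0525 + 0.5·0.2496²)·5.7808] / (0.2496·√5.7808)
   = [1.019207 + 0.483564] / 0.600121 = 2.504116
d₂ = d₁ − σ√T = 2.504116 − 0.600121 = 1.903996
risk-neutral PD = N(−d₂) = N(-1.903996) = 0.028455

PD=0.0285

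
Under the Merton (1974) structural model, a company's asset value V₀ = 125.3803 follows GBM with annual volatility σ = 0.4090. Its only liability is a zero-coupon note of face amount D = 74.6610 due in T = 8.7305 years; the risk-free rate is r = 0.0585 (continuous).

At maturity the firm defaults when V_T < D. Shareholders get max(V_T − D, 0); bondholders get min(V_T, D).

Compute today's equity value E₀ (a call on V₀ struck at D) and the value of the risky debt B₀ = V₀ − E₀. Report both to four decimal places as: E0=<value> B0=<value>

E0=89.4863 B0=35.8940

d₁ = [ln(V₀/D) + (r + σ²/2)T] / (σ√T)
   = [ln(125.3803/74.6610) + (0.0585 + 0.5·0.4090²)·8.7305] / (0.4090·√8.7305)
   = [0.518394 + 1.240958] / 1.208489 = 1.455827
d₂ = d₁ − σ√T = 1.455827 − 1.208489 = 0.247337
N(d₁) = 0.927280,  N(d₂) = 0.597676,  e^(−rT) = 0.600055
E₀ = V₀·N(d₁) − D·e^(−rT)·N(d₂)
   = 125.3803·0.927280 − 74.6610·0.600055·0.597676 = 89.486295
B₀ = V₀ − E₀ = 125.3803 − 89.486295 = 35.894005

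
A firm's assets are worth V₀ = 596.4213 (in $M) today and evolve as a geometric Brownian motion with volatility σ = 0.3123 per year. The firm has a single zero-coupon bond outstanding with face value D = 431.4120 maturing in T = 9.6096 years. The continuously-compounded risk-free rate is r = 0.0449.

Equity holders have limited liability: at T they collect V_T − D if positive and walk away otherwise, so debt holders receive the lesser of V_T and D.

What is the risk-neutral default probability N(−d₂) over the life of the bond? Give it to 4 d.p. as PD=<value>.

d₁ = [ln(V₀/D) + (r + σ²/2)T] / (σ√T)
   = [ln(596.4213/431.4120) + (0.0449 + 0.5·0.3123²)·9.6096] / (0.3123·√9.6096)
   = [0.323884 + 0.900089] / 0.968110 = 1.264292
d₂ = d₁ − σ√T = 1.264292 − 0.968110 = 0.296182
risk-neutral PD = N(−d₂) = N(-0.296182) = 0.383546

PD=0.3835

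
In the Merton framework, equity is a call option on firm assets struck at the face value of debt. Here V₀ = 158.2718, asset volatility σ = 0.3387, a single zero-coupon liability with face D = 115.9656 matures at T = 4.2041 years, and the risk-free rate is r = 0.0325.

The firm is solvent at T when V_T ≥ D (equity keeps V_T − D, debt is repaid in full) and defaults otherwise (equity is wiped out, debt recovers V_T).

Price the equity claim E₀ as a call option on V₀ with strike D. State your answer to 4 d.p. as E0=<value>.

E0=70.4435

d₁ = [ln(V₀/D) + (r + σ²/2)T] / (σ√T)
   = [ln(158.2718/115.9656) + (0.0325 + 0.5·0.3387²)·4.2041] / (0.3387·√4.2041)
   = [0.311020 + 0.377776] / 0.694467 = 0.991833
d₂ = d₁ − σ√T = 0.991833 − 0.694467 = 0.297366
N(d₁) = 0.839361,  N(d₂) = 0.616907,  e^(−rT) = 0.872290
E₀ = V₀·N(d₁) − D·e^(−rT)·N(d₂)
   = 158.2718·0.839361 − 115.9656·0.872290·0.616907 = 70.443535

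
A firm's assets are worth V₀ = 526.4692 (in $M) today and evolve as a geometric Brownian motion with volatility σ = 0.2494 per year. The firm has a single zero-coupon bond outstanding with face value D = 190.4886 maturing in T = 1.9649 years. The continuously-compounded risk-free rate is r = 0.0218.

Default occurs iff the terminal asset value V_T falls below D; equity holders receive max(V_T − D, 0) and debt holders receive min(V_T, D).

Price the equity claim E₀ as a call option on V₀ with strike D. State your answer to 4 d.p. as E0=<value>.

d₁ = [ln(V₀/D) + (r + σ²/2)T] / (σ√T)
   = [ln(526.4692/190.4886) + (0.0218 + 0.5·0.2494²)·1.9649] / (0.2494·√1.9649)
   = [1.016600 + 0.103944] / 0.349596 = 3.205253
d₂ = d₁ − σ√T = 3.205253 − 0.349596 = 2.855656
N(d₁) = 0.999325,  N(d₂) = 0.997853,  e^(−rT) = 0.958070
E₀ = V₀·N(d₁) − D·e^(−rT)·N(d₂)
   = 526.4692·0.999325 − 190.4886·0.958070·0.997853 = 344.004541

E0=344.0045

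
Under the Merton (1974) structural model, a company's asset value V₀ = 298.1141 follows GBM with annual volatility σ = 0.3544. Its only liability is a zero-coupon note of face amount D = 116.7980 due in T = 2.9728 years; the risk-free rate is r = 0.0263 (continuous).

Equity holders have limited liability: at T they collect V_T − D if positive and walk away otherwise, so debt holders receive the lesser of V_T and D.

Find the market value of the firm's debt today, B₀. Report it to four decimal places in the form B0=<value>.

B0=105.8877

d₁ = [ln(V₀/D) + (r + σ²/2)T] / (σ√T)
   = [ln(298.1141/116.7980) + (0.0263 + 0.5·0.3544²)·2.9728] / (0.3544·√2.9728)
   = [0.937030 + 0.264876] / 0.611050 = 1.966953
d₂ = d₁ − σ√T = 1.966953 − 0.611050 = 1.355903
N(d₁) = 0.975406,  N(d₂) = 0.912435,  e^(−rT) = 0.924794
E₀ = V₀·N(d₁) − D·e^(−rT)·N(d₂)
   = 298.1141·0.975406 − 116.7980·0.924794·0.912435 = 192.226386
B₀ = V₀ − E₀ = 298.1141 − 192.226386 = 105.887714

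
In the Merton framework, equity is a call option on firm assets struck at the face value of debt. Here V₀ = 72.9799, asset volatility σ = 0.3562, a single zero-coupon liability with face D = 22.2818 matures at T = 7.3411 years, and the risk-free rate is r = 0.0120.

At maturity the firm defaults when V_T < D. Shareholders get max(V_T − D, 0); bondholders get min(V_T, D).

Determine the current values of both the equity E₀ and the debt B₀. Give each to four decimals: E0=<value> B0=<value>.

E0=54.0739 B0=18.9060

d₁ = [ln(V₀/D) + (r + σ²/2)T] / (σ√T)
   = [ln(72.9799/22.2818) + (0.0120 + 0.5·0.3562²)·7.3411] / (0.3562·√7.3411)
   = [1.186414 + 0.553807] / 0.965105 = 1.803142
d₂ = d₁ − σ√T = 1.803142 − 0.965105 = 0.838037
N(d₁) = 0.964317,  N(d₂) = 0.798995,  e^(−rT) = 0.915676
E₀ = V₀·N(d₁) − D·e^(−rT)·N(d₂)
   = 72.9799·0.964317 − 22.2818·0.915676·0.798995 = 54.073945
B₀ = V₀ − E₀ = 72.9799 − 54.073945 = 18.905955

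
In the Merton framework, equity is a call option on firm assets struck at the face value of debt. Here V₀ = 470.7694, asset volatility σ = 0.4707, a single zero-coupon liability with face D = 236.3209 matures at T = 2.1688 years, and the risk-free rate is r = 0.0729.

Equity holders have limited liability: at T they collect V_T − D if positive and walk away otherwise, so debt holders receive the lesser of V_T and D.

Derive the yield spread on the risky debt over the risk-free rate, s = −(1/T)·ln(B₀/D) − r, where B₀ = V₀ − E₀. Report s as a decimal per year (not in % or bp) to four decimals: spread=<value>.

d₁ = [ln(V₀/D) + (r + σ²/2)T] / (σ√T)
   = [ln(470.7694/236.3209) + (0.0729 + 0.5·0.4707²)·2.1688] / (0.4707·√2.1688)
   = [0.689178 + 0.398364] / 0.693193 = 1.568888
d₂ = d₁ − σ√T = 1.568888 − 0.693193 = 0.875695
N(d₁) = 0.941663,  N(d₂) = 0.809402,  e^(−rT) = 0.853760
E₀ = V₀·N(d₁) − D·e^(−rT)·N(d₂)
   = 470.7694·0.941663 − 236.3209·0.853760·0.809402 = 280.000118
B₀ = V₀ − E₀ = 470.7694 − 280.000118 = 190.769282
spread = −(1/T)·ln(B₀/D) − r = −(1/2.1688)·ln(190.769282/236.3209) − 0.0729 = 0.02583012

spread=0.0258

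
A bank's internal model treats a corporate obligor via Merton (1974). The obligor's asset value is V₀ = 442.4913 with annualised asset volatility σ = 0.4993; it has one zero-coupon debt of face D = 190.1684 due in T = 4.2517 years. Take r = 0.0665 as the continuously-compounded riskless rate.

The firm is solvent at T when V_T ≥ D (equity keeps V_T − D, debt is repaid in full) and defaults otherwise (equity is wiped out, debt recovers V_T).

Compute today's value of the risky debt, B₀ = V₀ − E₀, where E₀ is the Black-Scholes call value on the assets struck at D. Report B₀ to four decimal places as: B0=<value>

B0=126.8463

d₁ = [ln(V₀/D) + (r + σ²/2)T] / (σ√T)
   = [ln(442.4913/190.1684) + (0.0665 + 0.5·0.4993²)·4.2517] / (0.4993·√4.2517)
   = [0.844511 + 0.812713] / 1.029539 = 1.609676
d₂ = d₁ − σ√T = 1.609676 − 1.029539 = 0.580137
N(d₁) = 0.946266,  N(d₂) = 0.719089,  e^(−rT) = 0.753717
E₀ = V₀·N(d₁) − D·e^(−rT)·N(d₂)
   = 442.4913·0.946266 − 190.1684·0.753717·0.719089 = 315.645040
B₀ = V₀ − E₀ = 442.4913 − 315.645040 = 126.846260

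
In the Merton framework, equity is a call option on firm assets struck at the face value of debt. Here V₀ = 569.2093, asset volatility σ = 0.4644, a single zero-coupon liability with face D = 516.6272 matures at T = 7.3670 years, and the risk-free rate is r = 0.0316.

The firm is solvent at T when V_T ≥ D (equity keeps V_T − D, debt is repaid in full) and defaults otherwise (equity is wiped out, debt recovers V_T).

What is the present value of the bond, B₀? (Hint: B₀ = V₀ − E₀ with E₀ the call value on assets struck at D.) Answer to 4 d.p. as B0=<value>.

B0=251.8114

d₁ = [ln(V₀/D) + (r + σ²/2)T] / (σ√T)
   = [ln(569.2093/516.6272) + (0.0316 + 0.5·0.4644²)·7.3670] / (0.4644·√7.3670)
   = [0.096927 + 1.027208] / 1.260485 = 0.891827
d₂ = d₁ − σ√T = 0.891827 − 1.260485 = -0.368657
N(d₁) = 0.813757,  N(d₂) = 0.356192,  e^(−rT) = 0.792314
E₀ = V₀·N(d₁) − D·e^(−rT)·N(d₂)
   = 569.2093·0.813757 − 516.6272·0.792314·0.356192 = 317.397903
B₀ = V₀ − E₀ = 569.2093 − 317.397903 = 251.811397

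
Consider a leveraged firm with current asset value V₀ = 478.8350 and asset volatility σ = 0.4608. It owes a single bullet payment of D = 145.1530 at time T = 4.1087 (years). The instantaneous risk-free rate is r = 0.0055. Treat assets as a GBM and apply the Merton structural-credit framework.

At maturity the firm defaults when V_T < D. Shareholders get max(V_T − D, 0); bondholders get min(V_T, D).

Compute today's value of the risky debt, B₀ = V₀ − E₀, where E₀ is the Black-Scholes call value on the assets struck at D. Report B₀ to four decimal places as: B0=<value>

d₁ = [ln(V₀/D) + (r + σ²/2)T] / (σ√T)
   = [ln(478.8350/145.1530) + (0.0055 + 0.5·0.4608²)·4.1087] / (0.4608·√4.1087)
   = [1.193568 + 0.458812] / 0.934038 = 1.769070
d₂ = d₁ − σ√T = 1.769070 − 0.934038 = 0.835032
N(d₁) = 0.961559,  N(d₂) = 0.798150,  e^(−rT) = 0.977656
E₀ = V₀·N(d₁) − D·e^(−rT)·N(d₂)
   = 478.8350·0.961559 − 145.1530·0.977656·0.798150 = 347.162869
B₀ = V₀ − E₀ = 478.8350 − 347.162869 = 131.672131

B0=131.6721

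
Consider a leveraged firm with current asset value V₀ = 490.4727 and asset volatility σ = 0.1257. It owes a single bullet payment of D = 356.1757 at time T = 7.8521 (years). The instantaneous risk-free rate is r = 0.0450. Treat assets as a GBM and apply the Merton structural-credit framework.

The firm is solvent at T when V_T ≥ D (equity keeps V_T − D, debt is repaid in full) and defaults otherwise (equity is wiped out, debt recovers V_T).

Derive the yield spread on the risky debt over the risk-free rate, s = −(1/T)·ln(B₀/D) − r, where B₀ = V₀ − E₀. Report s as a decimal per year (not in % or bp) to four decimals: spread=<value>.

spread=0.0007

d₁ = [ln(V₀/D) + (r + σ²/2)T] / (σ√T)
   = [ln(490.4727/356.1757) + (0.0450 + 0.5·0.1257²)·7.8521] / (0.1257·√7.8521)
   = [0.319945 + 0.415378] / 0.352231 = 2.087614
d₂ = d₁ − σ√T = 2.087614 − 0.352231 = 1.735383
N(d₁) = 0.981584,  N(d₂) = 0.958663,  e^(−rT) = 0.702335
E₀ = V₀·N(d₁) − D·e^(−rT)·N(d₂)
   = 490.4727·0.981584 − 356.1757·0.702335·0.958663 = 241.625791
B₀ = V₀ − E₀ = 490.4727 − 241.625791 = 248.846909
spread = −(1/T)·ln(B₀/D) − r = −(1/7.8521)·ln(248.846909/356.1757) − 0.0450 = 0.00066756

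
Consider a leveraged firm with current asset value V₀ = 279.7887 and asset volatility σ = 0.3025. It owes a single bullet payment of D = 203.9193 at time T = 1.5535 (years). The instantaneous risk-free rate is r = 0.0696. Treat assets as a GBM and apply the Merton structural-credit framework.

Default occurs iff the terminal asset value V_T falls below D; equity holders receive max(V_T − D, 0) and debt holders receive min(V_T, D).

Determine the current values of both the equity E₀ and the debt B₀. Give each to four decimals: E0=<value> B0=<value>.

d₁ = [ln(V₀/D) + (r + σ²/2)T] / (σ√T)
   = [ln(279.7887/203.9193) + (0.0696 + 0.5·0.3025²)·1.5535] / (0.3025·√1.5535)
   = [0.316310 + 0.179201] / 0.377034 = 1.314234
d₂ = d₁ − σ√T = 1.314234 − 0.377034 = 0.937199
N(d₁) = 0.905616,  N(d₂) = 0.825672,  e^(−rT) = 0.897517
E₀ = V₀·N(d₁) − D·e^(−rT)·N(d₂)
   = 279.7887·0.905616 − 203.9193·0.897517·0.825672 = 102.265900
B₀ = V₀ − E₀ = 279.7887 − 102.265900 = 177.522800

E0=102.2659 B0=177.5228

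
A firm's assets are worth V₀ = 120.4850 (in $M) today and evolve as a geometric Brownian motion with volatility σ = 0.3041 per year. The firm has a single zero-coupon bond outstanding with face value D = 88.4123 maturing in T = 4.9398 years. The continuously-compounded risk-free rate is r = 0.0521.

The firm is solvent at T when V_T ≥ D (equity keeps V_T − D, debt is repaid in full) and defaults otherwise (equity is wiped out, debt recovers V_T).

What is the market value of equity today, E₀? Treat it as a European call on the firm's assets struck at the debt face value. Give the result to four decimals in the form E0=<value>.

E0=58.7866

d₁ = [ln(V₀/D) + (r + σ²/2)T] / (σ√T)
   = [ln(120.4850/88.4123) + (0.0521 + 0.5·0.3041²)·4.9398] / (0.3041·√4.9398)
   = [0.309514 + 0.485772] / 0.675882 = 1.176664
d₂ = d₁ − σ√T = 1.176664 − 0.675882 = 0.500781
N(d₁) = 0.880335,  N(d₂) = 0.691737,  e^(−rT) = 0.773087
E₀ = V₀·N(d₁) − D·e^(−rT)·N(d₂)
   = 120.4850·0.880335 − 88.4123·0.773087·0.691737 = 58.786637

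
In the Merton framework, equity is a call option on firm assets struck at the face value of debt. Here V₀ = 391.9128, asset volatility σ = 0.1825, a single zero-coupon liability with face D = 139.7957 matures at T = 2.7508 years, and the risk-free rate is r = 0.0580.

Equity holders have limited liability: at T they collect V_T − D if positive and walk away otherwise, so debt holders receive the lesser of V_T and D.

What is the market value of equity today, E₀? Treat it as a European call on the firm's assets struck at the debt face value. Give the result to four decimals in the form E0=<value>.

d₁ = [ln(V₀/D) + (r + σ²/2)T] / (σ√T)
   = [ln(391.9128/139.7957) + (0.0580 + 0.5·0.1825²)·2.7508] / (0.1825·√2.7508)
   = [1.030857 + 0.205356] / 0.302686 = 4.084143
d₂ = d₁ − σ√T = 4.084143 − 0.302686 = 3.781457
N(d₁) = 0.999978,  N(d₂) = 0.999922,  e^(−rT) = 0.852530
E₀ = V₀·N(d₁) − D·e^(−rT)·N(d₂)
   = 391.9128·0.999978 − 139.7957·0.852530·0.999922 = 272.733336

E0=272.7333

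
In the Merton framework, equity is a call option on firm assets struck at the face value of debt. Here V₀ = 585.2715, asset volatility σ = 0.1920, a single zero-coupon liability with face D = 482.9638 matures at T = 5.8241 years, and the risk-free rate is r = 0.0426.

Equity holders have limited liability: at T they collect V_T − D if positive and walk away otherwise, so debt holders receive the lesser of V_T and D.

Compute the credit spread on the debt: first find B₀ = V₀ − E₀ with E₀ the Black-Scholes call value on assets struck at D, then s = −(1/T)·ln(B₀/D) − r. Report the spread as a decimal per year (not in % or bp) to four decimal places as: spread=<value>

spread=0.0092

d₁ = [ln(V₀/D) + (r + σ²/2)T] / (σ√T)
   = [ln(585.2715/482.9638) + (0.0426 + 0.5·0.1920²)·5.8241] / (0.1920·√5.8241)
   = [0.192134 + 0.355456] / 0.463357 = 1.181790
d₂ = d₁ − σ√T = 1.181790 − 0.463357 = 0.718433
N(d₁) = 0.881356,  N(d₂) = 0.763755,  e^(−rT) = 0.780277
E₀ = V₀·N(d₁) − D·e^(−rT)·N(d₂)
   = 585.2715·0.881356 − 482.9638·0.780277·0.763755 = 228.014735
B₀ = V₀ − E₀ = 585.2715 − 228.014735 = 357.256765
spread = −(1/T)·ln(B₀/D) − r = −(1/5.8241)·ln(357.256765/482.9638) − 0.0426 = 0.00916541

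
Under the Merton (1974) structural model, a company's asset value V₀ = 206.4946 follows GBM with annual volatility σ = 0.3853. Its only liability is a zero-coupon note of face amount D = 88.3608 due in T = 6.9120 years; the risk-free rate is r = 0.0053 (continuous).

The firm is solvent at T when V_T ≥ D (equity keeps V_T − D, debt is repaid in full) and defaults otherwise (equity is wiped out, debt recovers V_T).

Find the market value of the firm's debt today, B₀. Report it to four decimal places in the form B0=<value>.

d₁ = [ln(V₀/D) + (r + σ²/2)T] / (σ√T)
   = [ln(206.4946/88.3608) + (0.0053 + 0.5·0.3853²)·6.9120] / (0.3853·√6.9120)
   = [0.848846 + 0.549698] / 1.012980 = 1.380623
d₂ = d₁ − σ√T = 1.380623 − 1.012980 = 0.367643
N(d₁) = 0.916303,  N(d₂) = 0.643430,  e^(−rT) = 0.964029
E₀ = V₀·N(d₁) − D·e^(−rT)·N(d₂)
   = 206.4946·0.916303 − 88.3608·0.964029·0.643430 = 134.402593
B₀ = V₀ − E₀ = 206.4946 − 134.402593 = 72.092007

B0=72.0920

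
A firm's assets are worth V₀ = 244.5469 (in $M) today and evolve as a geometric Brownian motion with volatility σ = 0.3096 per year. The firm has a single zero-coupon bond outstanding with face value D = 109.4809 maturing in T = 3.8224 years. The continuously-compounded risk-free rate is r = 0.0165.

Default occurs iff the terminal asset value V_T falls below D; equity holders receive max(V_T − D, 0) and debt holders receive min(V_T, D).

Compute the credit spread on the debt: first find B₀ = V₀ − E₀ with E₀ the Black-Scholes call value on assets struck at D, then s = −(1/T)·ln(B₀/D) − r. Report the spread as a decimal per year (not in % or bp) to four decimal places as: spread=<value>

spread=0.0082

d₁ = [ln(V₀/D) + (r + σ²/2)T] / (σ√T)
   = [ln(244.5469/109.4809) + (0.0165 + 0.5·0.3096²)·3.8224] / (0.3096·√3.8224)
   = [0.803657 + 0.246262] / 0.605298 = 1.734550
d₂ = d₁ − σ√T = 1.734550 − 0.605298 = 1.129253
N(d₁) = 0.958590,  N(d₂) = 0.870604,  e^(−rT) = 0.938878
E₀ = V₀·N(d₁) − D·e^(−rT)·N(d₂)
   = 244.5469·0.958590 − 109.4809·0.938878·0.870604 = 144.931408
B₀ = V₀ − E₀ = 244.5469 − 144.931408 = 99.615492
spread = −(1/T)·ln(B₀/D) − r = −(1/3.8224)·ln(99.615492/109.4809) − 0.0165 = 0.00820501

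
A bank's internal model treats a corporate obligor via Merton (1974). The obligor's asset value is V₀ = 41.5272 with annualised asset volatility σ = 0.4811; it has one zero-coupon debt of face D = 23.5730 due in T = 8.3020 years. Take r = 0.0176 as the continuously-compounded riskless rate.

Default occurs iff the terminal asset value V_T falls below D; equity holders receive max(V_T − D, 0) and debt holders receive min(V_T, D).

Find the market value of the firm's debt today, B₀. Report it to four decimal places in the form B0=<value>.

B0=13.4581

d₁ = [ln(V₀/D) + (r + σ²/2)T] / (σ√T)
   = [ln(41.5272/23.5730) + (0.0176 + 0.5·0.4811²)·8.3020] / (0.4811·√8.3020)
   = [0.566247 + 1.106894] / 1.386203 = 1.206996
d₂ = d₁ − σ√T = 1.206996 − 1.386203 = -0.179207
N(d₁) = 0.886283,  N(d₂) = 0.428888,  e^(−rT) = 0.864058
E₀ = V₀·N(d₁) − D·e^(−rT)·N(d₂)
   = 41.5272·0.886283 − 23.5730·0.864058·0.428888 = 28.069083
B₀ = V₀ − E₀ = 41.5272 − 28.069083 = 13.458117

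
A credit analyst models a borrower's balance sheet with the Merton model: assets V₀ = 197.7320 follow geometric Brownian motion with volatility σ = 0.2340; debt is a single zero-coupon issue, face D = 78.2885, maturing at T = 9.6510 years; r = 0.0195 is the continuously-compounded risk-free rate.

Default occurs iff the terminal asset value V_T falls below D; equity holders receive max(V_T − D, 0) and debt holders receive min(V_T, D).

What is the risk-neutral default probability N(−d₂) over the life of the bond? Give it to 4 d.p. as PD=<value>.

d₁ = [ln(V₀/D) + (r + σ²/2)T] / (σ√T)
   = [ln(197.7320/78.2885) + (0.0195 + 0.5·0.2340²)·9.6510] / (0.2340·√9.6510)
   = [0.926512 + 0.452420] / 0.726946 = 1.896883
d₂ = d₁ − σ√T = 1.896883 − 0.726946 = 1.169938
risk-neutral PD = N(−d₂) = N(-1.169938) = 0.121013

PD=0.1210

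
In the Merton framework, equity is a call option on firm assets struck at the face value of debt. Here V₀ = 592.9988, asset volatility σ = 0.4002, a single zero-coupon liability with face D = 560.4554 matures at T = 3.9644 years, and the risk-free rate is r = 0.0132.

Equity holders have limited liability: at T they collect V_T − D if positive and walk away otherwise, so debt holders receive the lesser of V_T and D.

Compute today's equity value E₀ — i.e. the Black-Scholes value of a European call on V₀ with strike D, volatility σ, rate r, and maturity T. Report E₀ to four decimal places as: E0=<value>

d₁ = [ln(V₀/D) + (r + σ²/2)T] / (σ√T)
   = [ln(592.9988/560.4554) + (0.0132 + 0.5·0.4002²)·3.9644] / (0.4002·√3.9644)
   = [0.056443 + 0.369799] / 0.796830 = 0.534922
d₂ = d₁ − σ√T = 0.534922 − 0.796830 = -0.261908
N(d₁) = 0.703648,  N(d₂) = 0.396696,  e^(−rT) = 0.949016
E₀ = V₀·N(d₁) − D·e^(−rT)·N(d₂)
   = 592.9988·0.703648 − 560.4554·0.949016·0.396696 = 206.267410

E0=206.2674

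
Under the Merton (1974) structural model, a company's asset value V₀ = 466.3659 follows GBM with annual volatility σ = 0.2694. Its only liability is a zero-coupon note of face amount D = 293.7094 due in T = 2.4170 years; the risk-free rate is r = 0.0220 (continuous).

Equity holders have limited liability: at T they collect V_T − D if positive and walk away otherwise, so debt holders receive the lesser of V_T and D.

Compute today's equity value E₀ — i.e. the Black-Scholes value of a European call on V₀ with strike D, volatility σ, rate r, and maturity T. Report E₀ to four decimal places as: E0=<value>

d₁ = [ln(V₀/D) + (r + σ²/2)T] / (σ√T)
   = [ln(466.3659/293.7094) + (0.0220 + 0.5·0.2694²)·2.4170] / (0.2694·√2.4170)
   = [0.462380 + 0.140883] / 0.418828 = 1.440357
d₂ = d₁ − σ√T = 1.440357 − 0.418828 = 1.021529
N(d₁) = 0.925117,  N(d₂) = 0.846498,  e^(−rT) = 0.948215
E₀ = V₀·N(d₁) − D·e^(−rT)·N(d₂)
   = 466.3659·0.925117 − 293.7094·0.948215·0.846498 = 195.693514

E0=195.6935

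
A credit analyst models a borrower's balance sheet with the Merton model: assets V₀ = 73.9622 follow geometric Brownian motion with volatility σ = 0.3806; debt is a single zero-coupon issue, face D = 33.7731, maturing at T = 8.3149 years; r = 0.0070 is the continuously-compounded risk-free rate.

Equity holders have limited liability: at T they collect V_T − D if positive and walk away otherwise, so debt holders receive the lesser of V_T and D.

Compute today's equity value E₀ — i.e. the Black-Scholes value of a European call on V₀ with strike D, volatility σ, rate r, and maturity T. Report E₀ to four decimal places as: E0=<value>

d₁ = [ln(V₀/D) + (r + σ²/2)T] / (σ√T)
   = [ln(73.9622/33.7731) + (0.0070 + 0.5·0.3806²)·8.3149] / (0.3806·√8.3149)
   = [0.783890 + 0.660437] / 1.097482 = 1.316037
d₂ = d₁ − σ√T = 1.316037 − 1.097482 = 0.218556
N(d₁) = 0.905919,  N(d₂) = 0.586502,  e^(−rT) = 0.943457
E₀ = V₀·N(d₁) − D·e^(−rT)·N(d₂)
   = 73.9622·0.905919 − 33.7731·0.943457·0.586502 = 48.315793

E0=48.3158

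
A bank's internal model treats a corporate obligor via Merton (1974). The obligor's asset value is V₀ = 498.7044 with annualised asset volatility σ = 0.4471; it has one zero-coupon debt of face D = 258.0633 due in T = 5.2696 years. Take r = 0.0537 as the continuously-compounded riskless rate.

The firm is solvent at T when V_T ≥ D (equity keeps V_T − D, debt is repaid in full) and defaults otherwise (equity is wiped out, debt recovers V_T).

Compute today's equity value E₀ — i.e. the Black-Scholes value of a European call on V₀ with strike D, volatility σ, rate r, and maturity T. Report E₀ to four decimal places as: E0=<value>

d₁ = [ln(V₀/D) + (r + σ²/2)T] / (σ√T)
   = [ln(498.7044/258.0633) + (0.0537 + 0.5·0.4471²)·5.2696] / (0.4471·√5.2696)
   = [0.658809 + 0.809670] / 1.026345 = 1.430784
d₂ = d₁ − σ√T = 1.430784 − 1.026345 = 0.404439
N(d₁) = 0.923754,  N(d₂) = 0.657055,  e^(−rT) = 0.753537
E₀ = V₀·N(d₁) − D·e^(−rT)·N(d₂)
   = 498.7044·0.923754 − 258.0633·0.753537·0.657055 = 332.909136

E0=332.9091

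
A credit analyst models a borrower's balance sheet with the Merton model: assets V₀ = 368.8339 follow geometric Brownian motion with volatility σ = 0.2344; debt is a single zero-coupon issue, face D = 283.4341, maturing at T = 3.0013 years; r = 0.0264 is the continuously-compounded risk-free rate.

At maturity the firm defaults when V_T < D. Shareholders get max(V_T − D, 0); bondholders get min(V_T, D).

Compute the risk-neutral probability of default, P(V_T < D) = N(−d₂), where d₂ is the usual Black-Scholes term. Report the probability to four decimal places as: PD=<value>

d₁ = [ln(V₀/D) + (r + σ²/2)T] / (σ√T)
   = [ln(368.8339/283.4341) + (0.0264 + 0.5·0.2344²)·3.0013] / (0.2344·√3.0013)
   = [0.263367 + 0.161685] / 0.406081 = 1.046718
d₂ = d₁ − σ√T = 1.046718 − 0.406081 = 0.640637
risk-neutral PD = N(−d₂) = N(-0.640637) = 0.260879

PD=0.2609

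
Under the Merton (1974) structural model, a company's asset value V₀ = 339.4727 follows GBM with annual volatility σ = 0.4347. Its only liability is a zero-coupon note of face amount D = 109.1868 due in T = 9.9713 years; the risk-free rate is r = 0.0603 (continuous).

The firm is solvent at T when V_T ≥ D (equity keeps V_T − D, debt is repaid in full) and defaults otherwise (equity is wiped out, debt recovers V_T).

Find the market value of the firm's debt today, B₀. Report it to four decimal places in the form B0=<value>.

d₁ = [ln(V₀/D) + (r + σ²/2)T] / (σ√T)
   = [ln(339.4727/109.1868) + (0.0603 + 0.5·0.4347²)·9.9713] / (0.4347·√9.9713)
   = [1.134333 + 1.543378] / 1.372668 = 1.950735
d₂ = d₁ − σ√T = 1.950735 − 1.372668 = 0.578067
N(d₁) = 0.974456,  N(d₂) = 0.718391,  e^(−rT) = 0.548115
E₀ = V₀·N(d₁) − D·e^(−rT)·N(d₂)
   = 339.4727·0.974456 − 109.1868·0.548115·0.718391 = 287.807615
B₀ = V₀ − E₀ = 339.4727 − 287.807615 = 51.665085

B0=51.6651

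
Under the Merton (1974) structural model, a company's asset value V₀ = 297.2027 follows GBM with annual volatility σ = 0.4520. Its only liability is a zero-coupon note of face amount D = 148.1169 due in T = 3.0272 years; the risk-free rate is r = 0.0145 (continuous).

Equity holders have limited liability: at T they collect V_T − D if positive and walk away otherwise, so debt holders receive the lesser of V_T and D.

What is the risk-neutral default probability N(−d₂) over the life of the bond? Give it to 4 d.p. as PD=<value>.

d₁ = [ln(V₀/D) + (r + σ²/2)T] / (σ√T)
   = [ln(297.2027/148.1169) + (0.0145 + 0.5·0.4520²)·3.0272] / (0.4520·√3.0272)
   = [0.696413 + 0.353129] / 0.786428 = 1.334568
d₂ = d₁ − σ√T = 1.334568 − 0.786428 = 0.548140
risk-neutral PD = N(−d₂) = N(-0.548140) = 0.291798

PD=0.2918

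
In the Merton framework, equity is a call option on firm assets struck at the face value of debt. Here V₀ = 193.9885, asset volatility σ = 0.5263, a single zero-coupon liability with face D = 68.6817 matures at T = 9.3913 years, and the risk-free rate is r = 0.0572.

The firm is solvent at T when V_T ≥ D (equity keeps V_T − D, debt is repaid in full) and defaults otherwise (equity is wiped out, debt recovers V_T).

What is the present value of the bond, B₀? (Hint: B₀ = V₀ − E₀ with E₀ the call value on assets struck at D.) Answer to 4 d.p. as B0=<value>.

d₁ = [ln(V₀/D) + (r + σ²/2)T] / (σ√T)
   = [ln(193.9885/68.6817) + (0.0572 + 0.5·0.5263²)·9.3913] / (0.5263·√9.3913)
   = [1.038316 + 1.837838] / 1.612858 = 1.783265
d₂ = d₁ − σ√T = 1.783265 − 1.612858 = 0.170407
N(d₁) = 0.962728,  N(d₂) = 0.567655,  e^(−rT) = 0.584393
E₀ = V₀·N(d₁) − D·e^(−rT)·N(d₂)
   = 193.9885·0.962728 − 68.6817·0.584393·0.567655 = 163.974237
B₀ = V₀ − E₀ = 193.9885 − 163.974237 = 30.014263

B0=30.0143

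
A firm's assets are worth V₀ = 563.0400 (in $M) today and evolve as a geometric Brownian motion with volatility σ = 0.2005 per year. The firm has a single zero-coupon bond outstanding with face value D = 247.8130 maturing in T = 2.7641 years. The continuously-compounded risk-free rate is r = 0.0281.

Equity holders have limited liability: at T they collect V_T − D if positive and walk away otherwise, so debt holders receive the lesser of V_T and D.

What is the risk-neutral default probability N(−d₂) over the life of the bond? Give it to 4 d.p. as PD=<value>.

d₁ = [ln(V₀/D) + (r + σ²/2)T] / (σ√T)
   = [ln(563.0400/247.8130) + (0.0281 + 0.5·0.2005²)·2.7641] / (0.2005·√2.7641)
   = [0.820676 + 0.133230] / 0.333343 = 2.861636
d₂ = d₁ − σ√T = 2.861636 − 0.333343 = 2.528293
risk-neutral PD = N(−d₂) = N(-2.528293) = 0.005731

PD=0.0057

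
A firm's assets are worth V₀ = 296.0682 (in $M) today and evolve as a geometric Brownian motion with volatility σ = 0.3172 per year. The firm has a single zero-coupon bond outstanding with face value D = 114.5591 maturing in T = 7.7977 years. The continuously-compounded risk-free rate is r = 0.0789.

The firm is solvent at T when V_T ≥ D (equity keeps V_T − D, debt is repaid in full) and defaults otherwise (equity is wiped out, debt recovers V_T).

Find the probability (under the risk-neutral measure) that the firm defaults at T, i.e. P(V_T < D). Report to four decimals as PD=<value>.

d₁ = [ln(V₀/D) + (r + σ²/2)T] / (σ√T)
   = [ln(296.0682/114.5591) + (0.0789 + 0.5·0.3172²)·7.7977] / (0.3172·√7.7977)
   = [0.949499 + 1.007525] / 0.885761 = 2.209427
d₂ = d₁ − σ√T = 2.209427 − 0.885761 = 1.323666
risk-neutral PD = N(−d₂) = N(-1.323666) = 0.092807

PD=0.0928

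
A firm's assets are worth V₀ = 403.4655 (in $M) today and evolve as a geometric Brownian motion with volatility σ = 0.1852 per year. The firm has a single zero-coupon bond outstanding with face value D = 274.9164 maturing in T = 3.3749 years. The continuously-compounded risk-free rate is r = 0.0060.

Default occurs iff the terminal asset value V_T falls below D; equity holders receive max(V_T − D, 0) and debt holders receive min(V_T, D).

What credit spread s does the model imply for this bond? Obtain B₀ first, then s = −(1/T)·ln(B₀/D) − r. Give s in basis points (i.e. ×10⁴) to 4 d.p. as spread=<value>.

spread=71.2331

d₁ = [ln(V₀/D) + (r + σ²/2)T] / (σ√T)
   = [ln(403.4655/274.9164) + (0.0060 + 0.5·0.1852²)·3.3749] / (0.1852·√3.3749)
   = [0.383624 + 0.078127] / 0.340229 = 1.357177
d₂ = d₁ − σ√T = 1.357177 − 0.340229 = 1.016948
N(d₁) = 0.912638,  N(d₂) = 0.845411,  e^(−rT) = 0.979954
E₀ = V₀·N(d₁) − D·e^(−rT)·N(d₂)
   = 403.4655·0.912638 − 274.9164·0.979954·0.845411 = 140.459411
B₀ = V₀ − E₀ = 403.4655 − 140.459411 = 263.006089
spread = −(1/T)·ln(B₀/D) − r = −(1/3.3749)·ln(263.006089/274.9164) − 0.0060 = 0.00712331
in basis points: 0.00712331 × 10⁴ = 71.2331 bp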